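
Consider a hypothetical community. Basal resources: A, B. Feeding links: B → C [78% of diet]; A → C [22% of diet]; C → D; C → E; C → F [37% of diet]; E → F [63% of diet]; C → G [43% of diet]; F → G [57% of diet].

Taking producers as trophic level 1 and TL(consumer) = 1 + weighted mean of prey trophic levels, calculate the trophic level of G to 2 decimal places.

3.93

C: 1 + (0.78×1 + 0.22×1) = 2
D: 1 + 2 = 3
E: 1 + 2 = 3
F: 1 + (0.37×2 + 0.63×3) = 3.63
G: 1 + (0.43×2 + 0.57×3.63) = 3.9291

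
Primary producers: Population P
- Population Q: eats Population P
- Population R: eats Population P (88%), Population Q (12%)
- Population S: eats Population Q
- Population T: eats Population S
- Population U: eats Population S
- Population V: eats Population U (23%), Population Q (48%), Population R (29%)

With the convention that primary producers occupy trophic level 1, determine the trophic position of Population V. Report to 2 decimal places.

3.49

Population Q: 1 + 1 = 2
Population R: 1 + (0.88×1 + 0.12×2) = 2.12
Population S: 1 + 2 = 3
Population T: 1 + 3 = 4
Population U: 1 + 3 = 4
Population V: 1 + (0.23×4 + 0.48×2 + 0.29×2.12) = 3.4948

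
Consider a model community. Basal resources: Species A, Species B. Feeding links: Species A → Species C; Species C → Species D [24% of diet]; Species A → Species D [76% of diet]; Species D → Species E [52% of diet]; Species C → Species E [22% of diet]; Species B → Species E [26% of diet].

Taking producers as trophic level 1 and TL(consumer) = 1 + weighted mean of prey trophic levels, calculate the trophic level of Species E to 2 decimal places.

Species C: 1 + 1 = 2
Species D: 1 + (0.24×2 + 0.76×1) = 2.24
Species E: 1 + (0.52×2.24 + 0.22×2 + 0.26×1) = 2.8648

2.86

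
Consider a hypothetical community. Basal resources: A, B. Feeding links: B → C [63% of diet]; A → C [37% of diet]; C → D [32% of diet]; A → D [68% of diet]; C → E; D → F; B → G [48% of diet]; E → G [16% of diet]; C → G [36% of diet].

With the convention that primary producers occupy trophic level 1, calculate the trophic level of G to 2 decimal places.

2.68

C: 1 + (0.63×1 + 0.37×1) = 2
D: 1 + (0.32×2 + 0.68×1) = 2.32
E: 1 + 2 = 3
F: 1 + 2.32 = 3.32
G: 1 + (0.48×1 + 0.16×3 + 0.36×2) = 2.68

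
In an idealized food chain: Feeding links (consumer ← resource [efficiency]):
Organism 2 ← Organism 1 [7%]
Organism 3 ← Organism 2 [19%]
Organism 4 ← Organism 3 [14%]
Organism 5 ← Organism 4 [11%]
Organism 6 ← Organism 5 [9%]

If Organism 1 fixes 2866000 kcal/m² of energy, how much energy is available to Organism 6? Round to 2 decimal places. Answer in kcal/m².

52.83 kcal/m²

Organism 2: 2866000 × 0.07 = 200620 kcal/m²
Organism 3: 200620 × 0.19 = 38117.8 kcal/m²
Organism 4: 38117.8 × 0.14 = 5336.492 kcal/m²
Organism 5: 5336.492 × 0.11 = 587.01412 kcal/m²
Organism 6: 587.01412 × 0.09 = 52.8312708 kcal/m²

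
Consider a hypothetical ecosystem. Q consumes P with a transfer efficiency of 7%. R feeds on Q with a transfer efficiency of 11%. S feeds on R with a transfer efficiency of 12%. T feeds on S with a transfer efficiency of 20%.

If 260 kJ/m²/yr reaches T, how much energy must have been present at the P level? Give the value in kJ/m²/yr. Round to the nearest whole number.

Cumulative transfer efficiency: 0.07 × 0.11 × 0.12 × 0.2 = 0.0001848
P energy = 260 / 0.0001848 = 1406926 kJ/m²/yr

1406926 kJ/m²/yr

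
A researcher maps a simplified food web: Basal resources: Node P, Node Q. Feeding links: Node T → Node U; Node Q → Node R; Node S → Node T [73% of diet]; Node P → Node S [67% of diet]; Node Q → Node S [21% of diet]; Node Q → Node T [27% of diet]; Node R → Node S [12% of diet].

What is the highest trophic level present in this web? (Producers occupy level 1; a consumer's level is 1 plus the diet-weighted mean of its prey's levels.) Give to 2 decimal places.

3.82

Node R: 1 + 1 = 2
Node S: 1 + (0.12×2 + 0.21×1 + 0.67×1) = 2.12
Node T: 1 + (0.73×2.12 + 0.27×1) = 2.8176
Node U: 1 + 2.8176 = 3.8176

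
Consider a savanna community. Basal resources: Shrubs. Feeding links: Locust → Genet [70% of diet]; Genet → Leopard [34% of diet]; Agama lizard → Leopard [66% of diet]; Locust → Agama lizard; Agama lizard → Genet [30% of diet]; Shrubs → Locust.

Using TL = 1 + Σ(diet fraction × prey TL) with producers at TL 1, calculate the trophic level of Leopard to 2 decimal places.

4.10

Locust: 1 + 1 = 2
Agama lizard: 1 + 2 = 3
Genet: 1 + (0.7×2 + 0.3×3) = 3.3
Leopard: 1 + (0.66×3 + 0.34×3.3) = 4.102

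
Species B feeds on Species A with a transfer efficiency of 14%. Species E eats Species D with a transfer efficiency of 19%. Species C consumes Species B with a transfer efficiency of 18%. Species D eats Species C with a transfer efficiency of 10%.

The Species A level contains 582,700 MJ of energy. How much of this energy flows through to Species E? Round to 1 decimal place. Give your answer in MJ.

279.0 MJ

Species B: 582700 × 0.14 = 81578 MJ
Species C: 81578 × 0.18 = 14684.04 MJ
Species D: 14684.04 × 0.1 = 1468.404 MJ
Species E: 1468.404 × 0.19 = 278.99676 MJ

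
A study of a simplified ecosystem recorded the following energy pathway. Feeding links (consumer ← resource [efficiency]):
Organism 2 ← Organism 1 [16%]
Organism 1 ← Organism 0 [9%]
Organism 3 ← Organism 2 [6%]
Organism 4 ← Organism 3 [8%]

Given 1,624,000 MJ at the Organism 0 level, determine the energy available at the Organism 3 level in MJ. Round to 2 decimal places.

1403.14 MJ

Organism 1: 1624000 × 0.09 = 146160 MJ
Organism 2: 146160 × 0.16 = 23385.6 MJ
Organism 3: 23385.6 × 0.06 = 1403.136 MJ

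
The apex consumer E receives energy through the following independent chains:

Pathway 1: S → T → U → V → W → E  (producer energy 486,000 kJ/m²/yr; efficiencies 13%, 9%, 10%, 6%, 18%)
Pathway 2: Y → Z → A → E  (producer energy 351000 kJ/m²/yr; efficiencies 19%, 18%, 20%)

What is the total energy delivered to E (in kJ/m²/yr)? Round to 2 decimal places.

Pathway 1: 486000 × 0.13 × 0.09 × 0.1 × 0.06 × 0.18 = 6.141096 kJ/m²/yr
Pathway 2: 351000 × 0.19 × 0.18 × 0.2 = 2400.84 kJ/m²/yr
Total at E: 6.141096 + 2400.84 = 2406.981096 kJ/m²/yr

2406.98 kJ/m²/yr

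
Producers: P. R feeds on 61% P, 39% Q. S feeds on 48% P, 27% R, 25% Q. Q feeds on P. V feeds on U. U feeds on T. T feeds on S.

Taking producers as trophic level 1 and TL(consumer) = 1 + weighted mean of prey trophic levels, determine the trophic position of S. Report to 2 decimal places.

2.63

Q: 1 + 1 = 2
R: 1 + (0.61×1 + 0.39×2) = 2.39
S: 1 + (0.48×1 + 0.27×2.39 + 0.25×2) = 2.6253
T: 1 + 2.6253 = 3.6253
U: 1 + 3.6253 = 4.6253
V: 1 + 4.6253 = 5.6253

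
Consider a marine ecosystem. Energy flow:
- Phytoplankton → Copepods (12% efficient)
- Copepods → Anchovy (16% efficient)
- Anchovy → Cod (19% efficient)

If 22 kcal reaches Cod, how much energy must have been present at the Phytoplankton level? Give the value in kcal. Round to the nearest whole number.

6031 kcal

Cumulative transfer efficiency: 0.12 × 0.16 × 0.19 = 0.003648
Phytoplankton energy = 22 / 0.003648 = 6031 kcal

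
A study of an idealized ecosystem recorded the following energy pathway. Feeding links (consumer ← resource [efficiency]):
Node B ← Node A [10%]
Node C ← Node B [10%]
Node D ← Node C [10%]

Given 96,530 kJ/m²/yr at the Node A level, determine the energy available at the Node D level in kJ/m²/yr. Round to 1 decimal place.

96.5 kJ/m²/yr

Node B: 96530 × 0.1 = 9653 kJ/m²/yr
Node C: 9653 × 0.1 = 965.3 kJ/m²/yr
Node D: 965.3 × 0.1 = 96.53 kJ/m²/yr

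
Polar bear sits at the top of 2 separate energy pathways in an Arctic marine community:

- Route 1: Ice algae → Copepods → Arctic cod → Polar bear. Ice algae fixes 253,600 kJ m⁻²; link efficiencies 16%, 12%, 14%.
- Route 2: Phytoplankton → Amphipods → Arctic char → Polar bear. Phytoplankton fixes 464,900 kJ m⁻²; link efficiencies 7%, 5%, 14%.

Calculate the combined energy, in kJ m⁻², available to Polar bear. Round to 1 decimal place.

Route 1: 253600 × 0.16 × 0.12 × 0.14 = 681.6768 kJ m⁻²
Route 2: 464900 × 0.07 × 0.05 × 0.14 = 227.801 kJ m⁻²
Total at Polar bear: 681.6768 + 227.801 = 909.4778 kJ m⁻²

909.5 kJ m⁻²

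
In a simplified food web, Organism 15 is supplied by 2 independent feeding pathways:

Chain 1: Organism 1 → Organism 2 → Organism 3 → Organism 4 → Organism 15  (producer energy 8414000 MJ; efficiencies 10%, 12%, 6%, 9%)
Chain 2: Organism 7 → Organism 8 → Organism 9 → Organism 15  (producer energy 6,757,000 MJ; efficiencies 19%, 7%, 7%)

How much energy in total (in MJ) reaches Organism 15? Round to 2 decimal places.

6835.99 MJ

Chain 1: 8414000 × 0.1 × 0.12 × 0.06 × 0.09 = 545.2272 MJ
Chain 2: 6757000 × 0.19 × 0.07 × 0.07 = 6290.767 MJ
Total at Organism 15: 545.2272 + 6290.767 = 6835.9942 MJ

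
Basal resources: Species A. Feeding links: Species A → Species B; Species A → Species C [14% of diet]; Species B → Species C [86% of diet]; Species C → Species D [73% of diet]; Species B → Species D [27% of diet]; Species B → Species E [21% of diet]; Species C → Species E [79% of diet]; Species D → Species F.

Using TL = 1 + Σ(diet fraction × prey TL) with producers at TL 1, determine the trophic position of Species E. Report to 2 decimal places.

Species B: 1 + 1 = 2
Species C: 1 + (0.14×1 + 0.86×2) = 2.86
Species D: 1 + (0.73×2.86 + 0.27×2) = 3.6278
Species E: 1 + (0.21×2 + 0.79×2.86) = 3.6794
Species F: 1 + 3.6278 = 4.6278

3.68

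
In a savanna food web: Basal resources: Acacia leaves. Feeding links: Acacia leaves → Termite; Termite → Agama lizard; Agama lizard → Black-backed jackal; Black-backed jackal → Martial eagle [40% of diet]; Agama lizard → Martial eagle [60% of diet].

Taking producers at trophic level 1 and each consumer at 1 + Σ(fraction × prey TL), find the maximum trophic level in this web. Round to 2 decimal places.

Termite: 1 + 1 = 2
Agama lizard: 1 + 2 = 3
Black-backed jackal: 1 + 3 = 4
Martial eagle: 1 + (0.4×4 + 0.6×3) = 4.4

4.40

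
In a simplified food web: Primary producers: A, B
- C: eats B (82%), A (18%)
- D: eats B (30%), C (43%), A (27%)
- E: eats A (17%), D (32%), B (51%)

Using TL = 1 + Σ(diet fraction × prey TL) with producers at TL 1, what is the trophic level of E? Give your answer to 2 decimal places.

2.46

C: 1 + (0.82×1 + 0.18×1) = 2
D: 1 + (0.3×1 + 0.43×2 + 0.27×1) = 2.43
E: 1 + (0.17×1 + 0.32×2.43 + 0.51×1) = 2.4576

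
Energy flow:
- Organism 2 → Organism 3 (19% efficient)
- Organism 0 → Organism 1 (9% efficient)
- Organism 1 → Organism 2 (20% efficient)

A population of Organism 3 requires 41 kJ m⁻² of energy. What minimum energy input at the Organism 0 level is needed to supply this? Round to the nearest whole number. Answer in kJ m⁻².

Cumulative transfer efficiency: 0.09 × 0.2 × 0.19 = 0.00342
Organism 0 energy = 41 / 0.00342 = 11988 kJ m⁻²

11988 kJ m⁻²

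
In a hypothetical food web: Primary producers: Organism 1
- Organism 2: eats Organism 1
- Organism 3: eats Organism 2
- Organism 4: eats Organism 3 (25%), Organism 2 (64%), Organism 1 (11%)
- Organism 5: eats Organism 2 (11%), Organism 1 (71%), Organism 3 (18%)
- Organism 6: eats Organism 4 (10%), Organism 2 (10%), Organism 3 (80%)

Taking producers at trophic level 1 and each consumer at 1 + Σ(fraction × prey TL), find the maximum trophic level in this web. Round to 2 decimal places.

3.91

Organism 2: 1 + 1 = 2
Organism 3: 1 + 2 = 3
Organism 4: 1 + (0.25×3 + 0.64×2 + 0.11×1) = 3.14
Organism 5: 1 + (0.11×2 + 0.71×1 + 0.18×3) = 2.47
Organism 6: 1 + (0.1×3.14 + 0.1×2 + 0.8×3) = 3.914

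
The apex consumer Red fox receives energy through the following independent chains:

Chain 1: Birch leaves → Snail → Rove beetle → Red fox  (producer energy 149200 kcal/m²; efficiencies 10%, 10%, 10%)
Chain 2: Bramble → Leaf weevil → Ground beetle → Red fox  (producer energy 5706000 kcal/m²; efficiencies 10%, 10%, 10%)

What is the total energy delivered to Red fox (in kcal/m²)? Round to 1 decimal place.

5855.2 kcal/m²

Chain 1: 149200 × 0.1 × 0.1 × 0.1 = 149.2 kcal/m²
Chain 2: 5706000 × 0.1 × 0.1 × 0.1 = 5706 kcal/m²
Total at Red fox: 149.2 + 5706 = 5855.2 kcal/m²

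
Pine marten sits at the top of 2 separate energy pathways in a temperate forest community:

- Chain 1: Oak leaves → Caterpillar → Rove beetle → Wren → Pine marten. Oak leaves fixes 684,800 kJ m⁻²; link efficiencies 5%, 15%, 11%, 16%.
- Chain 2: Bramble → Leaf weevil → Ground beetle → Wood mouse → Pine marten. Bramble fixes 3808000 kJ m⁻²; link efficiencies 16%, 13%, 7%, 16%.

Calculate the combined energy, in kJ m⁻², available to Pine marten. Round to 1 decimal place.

Chain 1: 684800 × 0.05 × 0.15 × 0.11 × 0.16 = 90.3936 kJ m⁻²
Chain 2: 3808000 × 0.16 × 0.13 × 0.07 × 0.16 = 887.11168 kJ m⁻²
Total at Pine marten: 90.3936 + 887.11168 = 977.50528 kJ m⁻²

977.5 kJ m⁻²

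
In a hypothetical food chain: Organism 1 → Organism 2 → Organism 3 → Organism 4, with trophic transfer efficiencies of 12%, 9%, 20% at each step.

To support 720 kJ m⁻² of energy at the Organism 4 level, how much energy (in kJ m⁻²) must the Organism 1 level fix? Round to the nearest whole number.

333333 kJ m⁻²

Cumulative transfer efficiency: 0.12 × 0.09 × 0.2 = 0.00216
Organism 1 energy = 720 / 0.00216 = 333333 kJ m⁻²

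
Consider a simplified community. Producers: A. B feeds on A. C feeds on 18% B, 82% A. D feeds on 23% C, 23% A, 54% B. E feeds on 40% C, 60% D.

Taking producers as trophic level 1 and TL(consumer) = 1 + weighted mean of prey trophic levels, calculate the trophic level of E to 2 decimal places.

B: 1 + 1 = 2
C: 1 + (0.18×2 + 0.82×1) = 2.18
D: 1 + (0.23×2.18 + 0.23×1 + 0.54×2) = 2.8114
E: 1 + (0.4×2.18 + 0.6×2.8114) = 3.55884

3.56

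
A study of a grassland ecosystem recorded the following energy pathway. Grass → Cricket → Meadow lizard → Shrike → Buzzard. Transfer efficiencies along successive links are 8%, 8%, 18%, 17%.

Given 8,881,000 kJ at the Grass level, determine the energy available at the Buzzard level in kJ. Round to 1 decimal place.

1739.3 kJ

Cricket: 8881000 × 0.08 = 710480 kJ
Meadow lizard: 710480 × 0.08 = 56838.4 kJ
Shrike: 56838.4 × 0.18 = 10230.912 kJ
Buzzard: 10230.912 × 0.17 = 1739.25504 kJ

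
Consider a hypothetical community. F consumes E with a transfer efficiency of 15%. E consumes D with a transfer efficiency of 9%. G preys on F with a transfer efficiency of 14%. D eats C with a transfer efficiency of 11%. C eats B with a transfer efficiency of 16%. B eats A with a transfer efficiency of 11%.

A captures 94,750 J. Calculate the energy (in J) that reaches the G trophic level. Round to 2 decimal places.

0.35 J

B: 94750 × 0.11 = 10422.5 J
C: 10422.5 × 0.16 = 1667.6 J
D: 1667.6 × 0.11 = 183.436 J
E: 183.436 × 0.09 = 16.50924 J
F: 16.50924 × 0.15 = 2.476386 J
G: 2.476386 × 0.14 = 0.34669404 J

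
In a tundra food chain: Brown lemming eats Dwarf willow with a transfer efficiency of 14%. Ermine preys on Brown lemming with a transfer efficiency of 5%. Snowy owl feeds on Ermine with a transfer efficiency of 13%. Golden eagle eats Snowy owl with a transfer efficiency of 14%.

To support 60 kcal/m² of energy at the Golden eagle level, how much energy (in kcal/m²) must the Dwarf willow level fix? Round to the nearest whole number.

470958 kcal/m²

Cumulative transfer efficiency: 0.14 × 0.05 × 0.13 × 0.14 = 0.0001274
Dwarf willow energy = 60 / 0.0001274 = 470958 kcal/m²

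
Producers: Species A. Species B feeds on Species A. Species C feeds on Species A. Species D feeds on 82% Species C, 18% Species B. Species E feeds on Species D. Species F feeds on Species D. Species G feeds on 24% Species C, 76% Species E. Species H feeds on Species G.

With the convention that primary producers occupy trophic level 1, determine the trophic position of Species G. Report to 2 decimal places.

4.52

Species B: 1 + 1 = 2
Species C: 1 + 1 = 2
Species D: 1 + (0.82×2 + 0.18×2) = 3
Species E: 1 + 3 = 4
Species F: 1 + 3 = 4
Species G: 1 + (0.24×2 + 0.76×4) = 4.52
Species H: 1 + 4.52 = 5.52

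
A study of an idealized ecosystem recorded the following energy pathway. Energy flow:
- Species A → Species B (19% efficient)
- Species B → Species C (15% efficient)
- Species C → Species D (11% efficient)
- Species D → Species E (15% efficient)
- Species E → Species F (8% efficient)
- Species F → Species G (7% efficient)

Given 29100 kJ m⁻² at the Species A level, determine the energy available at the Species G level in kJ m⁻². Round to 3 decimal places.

Species B: 29100 × 0.19 = 5529 kJ m⁻²
Species C: 5529 × 0.15 = 829.35 kJ m⁻²
Species D: 829.35 × 0.11 = 91.2285 kJ m⁻²
Species E: 91.2285 × 0.15 = 13.684275 kJ m⁻²
Species F: 13.684275 × 0.08 = 1.094742 kJ m⁻²
Species G: 1.094742 × 0.07 = 0.07663194 kJ m⁻²

0.077 kJ m⁻²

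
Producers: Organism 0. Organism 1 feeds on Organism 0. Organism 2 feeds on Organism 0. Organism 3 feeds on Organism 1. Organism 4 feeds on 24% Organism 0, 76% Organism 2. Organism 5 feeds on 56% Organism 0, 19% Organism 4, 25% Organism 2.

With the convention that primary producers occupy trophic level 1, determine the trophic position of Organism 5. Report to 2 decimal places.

2.58

Organism 1: 1 + 1 = 2
Organism 2: 1 + 1 = 2
Organism 3: 1 + 2 = 3
Organism 4: 1 + (0.24×1 + 0.76×2) = 2.76
Organism 5: 1 + (0.56×1 + 0.19×2.76 + 0.25×2) = 2.5844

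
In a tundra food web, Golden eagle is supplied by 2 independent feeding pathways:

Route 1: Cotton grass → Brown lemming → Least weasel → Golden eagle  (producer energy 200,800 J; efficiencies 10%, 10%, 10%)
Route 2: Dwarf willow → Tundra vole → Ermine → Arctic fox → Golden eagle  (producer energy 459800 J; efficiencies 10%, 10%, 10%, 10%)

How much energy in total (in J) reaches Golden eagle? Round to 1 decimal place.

246.8 J

Route 1: 200800 × 0.1 × 0.1 × 0.1 = 200.8 J
Route 2: 459800 × 0.1 × 0.1 × 0.1 × 0.1 = 45.98 J
Total at Golden eagle: 200.8 + 45.98 = 246.78 J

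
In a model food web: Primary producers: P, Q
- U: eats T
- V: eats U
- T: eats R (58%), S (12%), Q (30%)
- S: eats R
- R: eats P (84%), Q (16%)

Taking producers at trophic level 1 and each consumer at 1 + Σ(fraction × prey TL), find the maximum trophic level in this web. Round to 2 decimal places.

4.82

R: 1 + (0.84×1 + 0.16×1) = 2
S: 1 + 2 = 3
T: 1 + (0.58×2 + 0.12×3 + 0.3×1) = 2.82
U: 1 + 2.82 = 3.82
V: 1 + 3.82 = 4.82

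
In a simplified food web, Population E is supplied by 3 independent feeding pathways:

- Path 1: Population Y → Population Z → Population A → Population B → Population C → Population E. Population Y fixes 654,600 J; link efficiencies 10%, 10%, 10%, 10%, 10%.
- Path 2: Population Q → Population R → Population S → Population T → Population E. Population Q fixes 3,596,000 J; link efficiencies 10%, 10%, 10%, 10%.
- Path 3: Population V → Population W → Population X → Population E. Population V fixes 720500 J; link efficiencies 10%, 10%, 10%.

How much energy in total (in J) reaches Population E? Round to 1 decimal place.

Path 1: 654600 × 0.1 × 0.1 × 0.1 × 0.1 × 0.1 = 6.546 J
Path 2: 3596000 × 0.1 × 0.1 × 0.1 × 0.1 = 359.6 J
Path 3: 720500 × 0.1 × 0.1 × 0.1 = 720.5 J
Total at Population E: 6.546 + 359.6 + 720.5 = 1086.646 J

1086.6 J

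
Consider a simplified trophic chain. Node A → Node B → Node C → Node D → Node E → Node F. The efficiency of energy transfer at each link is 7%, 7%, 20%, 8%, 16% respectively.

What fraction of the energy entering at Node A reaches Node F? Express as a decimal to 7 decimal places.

0.0000125

Product of link efficiencies: 0.07 × 0.07 × 0.2 × 0.08 × 0.16 = 0.000012544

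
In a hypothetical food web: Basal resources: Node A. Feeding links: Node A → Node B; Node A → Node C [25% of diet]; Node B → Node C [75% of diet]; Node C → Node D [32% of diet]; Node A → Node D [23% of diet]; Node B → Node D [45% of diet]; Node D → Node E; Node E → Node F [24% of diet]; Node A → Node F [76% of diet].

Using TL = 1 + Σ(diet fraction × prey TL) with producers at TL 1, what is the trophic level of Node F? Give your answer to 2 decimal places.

2.72

Node B: 1 + 1 = 2
Node C: 1 + (0.25×1 + 0.75×2) = 2.75
Node D: 1 + (0.32×2.75 + 0.23×1 + 0.45×2) = 3.01
Node E: 1 + 3.01 = 4.01
Node F: 1 + (0.24×4.01 + 0.76×1) = 2.7224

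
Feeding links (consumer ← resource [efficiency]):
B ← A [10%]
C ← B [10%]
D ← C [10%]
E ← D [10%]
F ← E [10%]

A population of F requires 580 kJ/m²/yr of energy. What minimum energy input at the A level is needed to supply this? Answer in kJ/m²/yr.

Cumulative transfer efficiency: 0.1 × 0.1 × 0.1 × 0.1 × 0.1 = 0.00001
A energy = 580 / 0.00001 = 58000000 kJ/m²/yr

58000000 kJ/m²/yr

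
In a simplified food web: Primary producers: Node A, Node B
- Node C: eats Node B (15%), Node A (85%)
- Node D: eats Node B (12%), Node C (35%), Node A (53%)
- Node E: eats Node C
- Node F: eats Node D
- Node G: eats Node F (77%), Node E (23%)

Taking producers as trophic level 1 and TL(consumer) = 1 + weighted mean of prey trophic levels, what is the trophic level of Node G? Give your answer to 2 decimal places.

4.27

Node C: 1 + (0.15×1 + 0.85×1) = 2
Node D: 1 + (0.12×1 + 0.35×2 + 0.53×1) = 2.35
Node E: 1 + 2 = 3
Node F: 1 + 2.35 = 3.35
Node G: 1 + (0.77×3.35 + 0.23×3) = 4.2695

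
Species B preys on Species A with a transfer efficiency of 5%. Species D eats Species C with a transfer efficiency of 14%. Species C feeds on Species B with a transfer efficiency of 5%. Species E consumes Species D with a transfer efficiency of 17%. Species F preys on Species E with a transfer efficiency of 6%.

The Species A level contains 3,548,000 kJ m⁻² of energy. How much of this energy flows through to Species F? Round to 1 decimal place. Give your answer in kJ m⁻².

Species B: 3548000 × 0.05 = 177400 kJ m⁻²
Species C: 177400 × 0.05 = 8870 kJ m⁻²
Species D: 8870 × 0.14 = 1241.8 kJ m⁻²
Species E: 1241.8 × 0.17 = 211.106 kJ m⁻²
Species F: 211.106 × 0.06 = 12.66636 kJ m⁻²

12.7 kJ m⁻²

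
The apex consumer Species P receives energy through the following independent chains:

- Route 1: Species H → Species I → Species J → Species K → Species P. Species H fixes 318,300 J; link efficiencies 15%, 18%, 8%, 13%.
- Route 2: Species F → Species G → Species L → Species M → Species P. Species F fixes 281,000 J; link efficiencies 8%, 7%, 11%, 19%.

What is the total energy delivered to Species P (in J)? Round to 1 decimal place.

122.3 J

Route 1: 318300 × 0.15 × 0.18 × 0.08 × 0.13 = 89.37864 J
Route 2: 281000 × 0.08 × 0.07 × 0.11 × 0.19 = 32.88824 J
Total at Species P: 89.37864 + 32.88824 = 122.26688 J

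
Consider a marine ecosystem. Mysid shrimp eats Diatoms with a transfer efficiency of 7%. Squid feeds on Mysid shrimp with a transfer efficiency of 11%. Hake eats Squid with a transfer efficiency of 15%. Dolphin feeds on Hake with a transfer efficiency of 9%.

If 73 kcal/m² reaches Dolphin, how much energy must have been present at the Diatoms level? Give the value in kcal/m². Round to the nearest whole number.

Cumulative transfer efficiency: 0.07 × 0.11 × 0.15 × 0.09 = 0.00010395
Diatoms energy = 73 / 0.00010395 = 702261 kcal/m²

702261 kcal/m²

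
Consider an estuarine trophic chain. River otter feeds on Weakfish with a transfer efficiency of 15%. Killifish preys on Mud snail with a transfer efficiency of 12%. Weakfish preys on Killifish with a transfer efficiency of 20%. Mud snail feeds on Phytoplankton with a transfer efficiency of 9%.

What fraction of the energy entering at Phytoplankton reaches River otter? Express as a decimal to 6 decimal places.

0.000324

Product of link efficiencies: 0.09 × 0.12 × 0.2 × 0.15 = 0.000324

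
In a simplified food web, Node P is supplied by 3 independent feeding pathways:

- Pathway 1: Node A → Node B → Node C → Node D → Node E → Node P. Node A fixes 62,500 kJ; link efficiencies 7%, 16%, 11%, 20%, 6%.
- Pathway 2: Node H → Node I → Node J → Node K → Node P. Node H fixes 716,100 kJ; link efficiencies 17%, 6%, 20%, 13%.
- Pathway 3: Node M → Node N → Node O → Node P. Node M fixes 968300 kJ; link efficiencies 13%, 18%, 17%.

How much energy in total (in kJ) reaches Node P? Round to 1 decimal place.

Pathway 1: 62500 × 0.07 × 0.16 × 0.11 × 0.2 × 0.06 = 0.924 kJ
Pathway 2: 716100 × 0.17 × 0.06 × 0.2 × 0.13 = 189.90972 kJ
Pathway 3: 968300 × 0.13 × 0.18 × 0.17 = 3851.8974 kJ
Total at Node P: 0.924 + 189.90972 + 3851.8974 = 4042.73112 kJ

4042.7 kJ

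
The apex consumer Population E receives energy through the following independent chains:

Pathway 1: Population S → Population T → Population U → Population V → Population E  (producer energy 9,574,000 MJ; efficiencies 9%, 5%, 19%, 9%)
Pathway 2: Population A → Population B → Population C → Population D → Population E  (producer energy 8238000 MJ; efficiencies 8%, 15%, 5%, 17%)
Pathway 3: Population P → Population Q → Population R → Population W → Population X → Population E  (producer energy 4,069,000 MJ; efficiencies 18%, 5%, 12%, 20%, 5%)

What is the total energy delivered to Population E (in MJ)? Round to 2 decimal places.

1620.94 MJ

Pathway 1: 9574000 × 0.09 × 0.05 × 0.19 × 0.09 = 736.7193 MJ
Pathway 2: 8238000 × 0.08 × 0.15 × 0.05 × 0.17 = 840.276 MJ
Pathway 3: 4069000 × 0.18 × 0.05 × 0.12 × 0.2 × 0.05 = 43.9452 MJ
Total at Population E: 736.7193 + 840.276 + 43.9452 = 1620.9405 MJ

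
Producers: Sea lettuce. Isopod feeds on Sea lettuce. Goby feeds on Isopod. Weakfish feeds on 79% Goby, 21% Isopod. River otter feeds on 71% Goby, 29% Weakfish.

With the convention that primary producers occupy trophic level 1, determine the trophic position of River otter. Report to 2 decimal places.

4.23

Isopod: 1 + 1 = 2
Goby: 1 + 2 = 3
Weakfish: 1 + (0.79×3 + 0.21×2) = 3.79
River otter: 1 + (0.71×3 + 0.29×3.79) = 4.2291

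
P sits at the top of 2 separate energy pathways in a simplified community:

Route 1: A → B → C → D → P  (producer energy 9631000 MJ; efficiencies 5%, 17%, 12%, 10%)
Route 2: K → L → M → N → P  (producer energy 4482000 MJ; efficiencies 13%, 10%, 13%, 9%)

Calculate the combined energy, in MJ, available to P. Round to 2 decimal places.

Route 1: 9631000 × 0.05 × 0.17 × 0.12 × 0.1 = 982.362 MJ
Route 2: 4482000 × 0.13 × 0.1 × 0.13 × 0.09 = 681.7122 MJ
Total at P: 982.362 + 681.7122 = 1664.0742 MJ

1664.07 MJ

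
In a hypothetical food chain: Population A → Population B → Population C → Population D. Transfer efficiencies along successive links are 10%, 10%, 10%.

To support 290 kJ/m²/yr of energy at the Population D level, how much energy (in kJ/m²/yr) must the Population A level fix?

Cumulative transfer efficiency: 0.1 × 0.1 × 0.1 = 0.001
Population A energy = 290 / 0.001 = 290000 kJ/m²/yr

290000 kJ/m²/yr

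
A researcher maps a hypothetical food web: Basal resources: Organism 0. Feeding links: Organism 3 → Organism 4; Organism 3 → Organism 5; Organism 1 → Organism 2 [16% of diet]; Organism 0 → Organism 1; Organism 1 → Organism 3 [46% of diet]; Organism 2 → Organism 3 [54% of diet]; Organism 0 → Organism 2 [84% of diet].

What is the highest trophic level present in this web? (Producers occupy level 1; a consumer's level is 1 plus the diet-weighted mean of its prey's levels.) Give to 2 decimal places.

4.09

Organism 1: 1 + 1 = 2
Organism 2: 1 + (0.16×2 + 0.84×1) = 2.16
Organism 3: 1 + (0.46×2 + 0.54×2.16) = 3.0864
Organism 4: 1 + 3.0864 = 4.0864
Organism 5: 1 + 3.0864 = 4.0864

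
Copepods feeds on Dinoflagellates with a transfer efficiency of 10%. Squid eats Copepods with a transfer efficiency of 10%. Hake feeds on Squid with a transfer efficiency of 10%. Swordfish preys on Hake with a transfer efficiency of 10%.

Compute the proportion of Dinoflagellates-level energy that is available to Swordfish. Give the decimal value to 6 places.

Product of link efficiencies: 0.1 × 0.1 × 0.1 × 0.1 = 0.0001

0.000100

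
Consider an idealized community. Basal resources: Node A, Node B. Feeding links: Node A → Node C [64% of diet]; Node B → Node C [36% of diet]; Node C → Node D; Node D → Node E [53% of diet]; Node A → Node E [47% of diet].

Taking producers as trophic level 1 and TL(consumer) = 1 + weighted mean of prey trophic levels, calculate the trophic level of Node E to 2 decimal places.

Node C: 1 + (0.64×1 + 0.36×1) = 2
Node D: 1 + 2 = 3
Node E: 1 + (0.53×3 + 0.47×1) = 3.06

3.06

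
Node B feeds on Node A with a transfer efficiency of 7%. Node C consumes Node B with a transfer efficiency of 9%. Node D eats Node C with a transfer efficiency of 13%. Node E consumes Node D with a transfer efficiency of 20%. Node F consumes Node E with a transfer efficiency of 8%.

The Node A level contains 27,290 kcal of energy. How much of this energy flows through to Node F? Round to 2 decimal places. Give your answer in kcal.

0.36 kcal

Node B: 27290 × 0.07 = 1910.3 kcal
Node C: 1910.3 × 0.09 = 171.927 kcal
Node D: 171.927 × 0.13 = 22.35051 kcal
Node E: 22.35051 × 0.2 = 4.470102 kcal
Node F: 4.470102 × 0.08 = 0.35760816 kcal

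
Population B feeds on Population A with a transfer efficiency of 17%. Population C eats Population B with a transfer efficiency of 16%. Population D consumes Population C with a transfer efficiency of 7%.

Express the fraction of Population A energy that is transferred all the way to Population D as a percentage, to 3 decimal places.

Product of link efficiencies: 0.17 × 0.16 × 0.07 = 0.001904
As a percentage: 0.001904 × 100 = 0.190%

0.190%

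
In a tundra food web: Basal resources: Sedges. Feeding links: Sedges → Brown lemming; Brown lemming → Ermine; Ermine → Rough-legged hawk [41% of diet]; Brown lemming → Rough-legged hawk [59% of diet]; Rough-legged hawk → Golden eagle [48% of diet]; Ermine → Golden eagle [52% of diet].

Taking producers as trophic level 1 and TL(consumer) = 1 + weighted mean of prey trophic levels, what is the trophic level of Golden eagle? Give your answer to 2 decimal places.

4.20

Brown lemming: 1 + 1 = 2
Ermine: 1 + 2 = 3
Rough-legged hawk: 1 + (0.41×3 + 0.59×2) = 3.41
Golden eagle: 1 + (0.48×3.41 + 0.52×3) = 4.1968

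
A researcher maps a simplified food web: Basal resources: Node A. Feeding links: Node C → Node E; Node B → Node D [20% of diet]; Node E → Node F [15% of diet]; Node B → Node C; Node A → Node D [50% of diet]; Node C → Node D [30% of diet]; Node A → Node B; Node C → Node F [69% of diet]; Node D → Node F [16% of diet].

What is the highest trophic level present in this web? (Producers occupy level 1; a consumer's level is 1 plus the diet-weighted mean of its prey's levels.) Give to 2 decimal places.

Node B: 1 + 1 = 2
Node C: 1 + 2 = 3
Node D: 1 + (0.5×1 + 0.3×3 + 0.2×2) = 2.8
Node E: 1 + 3 = 4
Node F: 1 + (0.15×4 + 0.69×3 + 0.16×2.8) = 4.118

4.12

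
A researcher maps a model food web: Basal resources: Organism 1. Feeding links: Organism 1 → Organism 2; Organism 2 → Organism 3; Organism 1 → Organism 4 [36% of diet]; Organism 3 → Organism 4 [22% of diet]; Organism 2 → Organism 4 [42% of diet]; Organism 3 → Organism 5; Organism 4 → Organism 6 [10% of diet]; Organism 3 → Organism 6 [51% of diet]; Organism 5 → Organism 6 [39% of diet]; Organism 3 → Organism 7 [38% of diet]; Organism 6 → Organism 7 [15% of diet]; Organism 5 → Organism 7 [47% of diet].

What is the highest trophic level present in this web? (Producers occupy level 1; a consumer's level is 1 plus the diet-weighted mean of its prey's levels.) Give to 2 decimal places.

Organism 2: 1 + 1 = 2
Organism 3: 1 + 2 = 3
Organism 4: 1 + (0.36×1 + 0.22×3 + 0.42×2) = 2.86
Organism 5: 1 + 3 = 4
Organism 6: 1 + (0.1×2.86 + 0.51×3 + 0.39×4) = 4.376
Organism 7: 1 + (0.38×3 + 0.15×4.376 + 0.47×4) = 4.6764

4.68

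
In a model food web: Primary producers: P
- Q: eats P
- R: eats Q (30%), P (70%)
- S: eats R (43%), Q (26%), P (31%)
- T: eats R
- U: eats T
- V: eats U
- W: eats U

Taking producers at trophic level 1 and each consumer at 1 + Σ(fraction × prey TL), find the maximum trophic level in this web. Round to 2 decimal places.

5.30

Q: 1 + 1 = 2
R: 1 + (0.3×2 + 0.7×1) = 2.3
S: 1 + (0.43×2.3 + 0.26×2 + 0.31×1) = 2.819
T: 1 + 2.3 = 3.3
U: 1 + 3.3 = 4.3
V: 1 + 4.3 = 5.3
W: 1 + 4.3 = 5.3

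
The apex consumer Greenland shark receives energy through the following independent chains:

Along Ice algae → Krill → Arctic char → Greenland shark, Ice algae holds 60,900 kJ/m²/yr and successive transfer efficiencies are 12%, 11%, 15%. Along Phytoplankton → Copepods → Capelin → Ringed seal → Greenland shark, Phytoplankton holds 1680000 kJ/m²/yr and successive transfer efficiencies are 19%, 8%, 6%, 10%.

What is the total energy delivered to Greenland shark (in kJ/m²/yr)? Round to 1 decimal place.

273.8 kJ/m²/yr

Via Ice algae: 60900 × 0.12 × 0.11 × 0.15 = 120.582 kJ/m²/yr
Via Phytoplankton: 1680000 × 0.19 × 0.08 × 0.06 × 0.1 = 153.216 kJ/m²/yr
Total at Greenland shark: 120.582 + 153.216 = 273.798 kJ/m²/yr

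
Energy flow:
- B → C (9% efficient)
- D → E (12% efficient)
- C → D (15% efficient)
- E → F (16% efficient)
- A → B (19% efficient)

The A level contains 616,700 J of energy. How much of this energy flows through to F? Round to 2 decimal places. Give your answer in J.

30.37 J

B: 616700 × 0.19 = 117173 J
C: 117173 × 0.09 = 10545.57 J
D: 10545.57 × 0.15 = 1581.8355 J
E: 1581.8355 × 0.12 = 189.82026 J
F: 189.82026 × 0.16 = 30.3712416 J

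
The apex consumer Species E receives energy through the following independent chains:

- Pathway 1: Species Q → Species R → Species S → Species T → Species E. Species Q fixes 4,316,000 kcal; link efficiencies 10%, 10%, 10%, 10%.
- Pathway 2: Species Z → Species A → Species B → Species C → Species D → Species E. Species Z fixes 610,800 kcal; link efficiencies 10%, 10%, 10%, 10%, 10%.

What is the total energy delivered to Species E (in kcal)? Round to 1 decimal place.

437.7 kcal

Pathway 1: 4316000 × 0.1 × 0.1 × 0.1 × 0.1 = 431.6 kcal
Pathway 2: 610800 × 0.1 × 0.1 × 0.1 × 0.1 × 0.1 = 6.108 kcal
Total at Species E: 431.6 + 6.108 = 437.708 kcal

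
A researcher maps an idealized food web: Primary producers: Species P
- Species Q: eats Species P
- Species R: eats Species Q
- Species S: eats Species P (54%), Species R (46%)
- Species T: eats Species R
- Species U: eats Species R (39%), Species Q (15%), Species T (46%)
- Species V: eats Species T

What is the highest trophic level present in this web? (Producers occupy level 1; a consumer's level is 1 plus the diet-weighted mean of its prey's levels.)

Species Q: 1 + 1 = 2
Species R: 1 + 2 = 3
Species S: 1 + (0.54×1 + 0.46×3) = 2.92
Species T: 1 + 3 = 4
Species U: 1 + (0.39×3 + 0.15×2 + 0.46×4) = 4.31
Species V: 1 + 4 = 5

5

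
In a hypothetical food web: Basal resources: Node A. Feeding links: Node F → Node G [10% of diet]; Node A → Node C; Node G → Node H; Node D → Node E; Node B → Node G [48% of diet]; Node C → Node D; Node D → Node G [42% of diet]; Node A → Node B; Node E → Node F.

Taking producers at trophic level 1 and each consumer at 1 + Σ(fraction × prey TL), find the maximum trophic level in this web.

Node B: 1 + 1 = 2
Node C: 1 + 1 = 2
Node D: 1 + 2 = 3
Node E: 1 + 3 = 4
Node F: 1 + 4 = 5
Node G: 1 + (0.1×5 + 0.42×3 + 0.48×2) = 3.72
Node H: 1 + 3.72 = 4.72

5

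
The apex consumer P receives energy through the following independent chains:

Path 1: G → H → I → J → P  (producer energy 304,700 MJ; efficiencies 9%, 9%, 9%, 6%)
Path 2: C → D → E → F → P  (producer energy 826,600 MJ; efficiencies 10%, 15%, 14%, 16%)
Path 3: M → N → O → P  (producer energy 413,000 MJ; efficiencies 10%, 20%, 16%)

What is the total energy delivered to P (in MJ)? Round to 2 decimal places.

Path 1: 304700 × 0.09 × 0.09 × 0.09 × 0.06 = 13.327578 MJ
Path 2: 826600 × 0.1 × 0.15 × 0.14 × 0.16 = 277.7376 MJ
Path 3: 413000 × 0.1 × 0.2 × 0.16 = 1321.6 MJ
Total at P: 13.327578 + 277.7376 + 1321.6 = 1612.665178 MJ

1612.67 MJ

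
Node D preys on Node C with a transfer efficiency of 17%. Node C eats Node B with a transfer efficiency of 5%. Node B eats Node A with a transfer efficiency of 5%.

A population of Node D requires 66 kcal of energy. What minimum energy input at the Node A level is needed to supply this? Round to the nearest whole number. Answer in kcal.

155294 kcal

Cumulative transfer efficiency: 0.05 × 0.05 × 0.17 = 0.000425
Node A energy = 66 / 0.000425 = 155294 kcal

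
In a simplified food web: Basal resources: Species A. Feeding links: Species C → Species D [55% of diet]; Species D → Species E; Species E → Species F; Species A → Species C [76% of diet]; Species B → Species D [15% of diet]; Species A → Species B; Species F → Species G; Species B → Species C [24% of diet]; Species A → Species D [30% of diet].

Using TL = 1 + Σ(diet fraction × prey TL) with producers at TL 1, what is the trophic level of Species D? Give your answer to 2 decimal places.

Species B: 1 + 1 = 2
Species C: 1 + (0.76×1 + 0.24×2) = 2.24
Species D: 1 + (0.15×2 + 0.55×2.24 + 0.3×1) = 2.832
Species E: 1 + 2.832 = 3.832
Species F: 1 + 3.832 = 4.832
Species G: 1 + 4.832 = 5.832

2.83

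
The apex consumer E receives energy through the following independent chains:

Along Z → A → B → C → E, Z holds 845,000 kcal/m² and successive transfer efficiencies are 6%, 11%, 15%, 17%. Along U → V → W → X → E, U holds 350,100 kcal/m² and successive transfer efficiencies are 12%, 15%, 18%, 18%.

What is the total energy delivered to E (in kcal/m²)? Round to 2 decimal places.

Via Z: 845000 × 0.06 × 0.11 × 0.15 × 0.17 = 142.2135 kcal/m²
Via U: 350100 × 0.12 × 0.15 × 0.18 × 0.18 = 204.17832 kcal/m²
Total at E: 142.2135 + 204.17832 = 346.39182 kcal/m²

346.39 kcal/m²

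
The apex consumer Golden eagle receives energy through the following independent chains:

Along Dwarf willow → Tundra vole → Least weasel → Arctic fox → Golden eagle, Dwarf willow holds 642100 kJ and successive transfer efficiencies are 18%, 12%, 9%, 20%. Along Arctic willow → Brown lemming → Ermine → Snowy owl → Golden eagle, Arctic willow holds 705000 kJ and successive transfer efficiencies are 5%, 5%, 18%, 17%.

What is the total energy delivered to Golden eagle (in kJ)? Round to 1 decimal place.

303.6 kJ

Via Dwarf willow: 642100 × 0.18 × 0.12 × 0.09 × 0.2 = 249.64848 kJ
Via Arctic willow: 705000 × 0.05 × 0.05 × 0.18 × 0.17 = 53.9325 kJ
Total at Golden eagle: 249.64848 + 53.9325 = 303.58098 kJ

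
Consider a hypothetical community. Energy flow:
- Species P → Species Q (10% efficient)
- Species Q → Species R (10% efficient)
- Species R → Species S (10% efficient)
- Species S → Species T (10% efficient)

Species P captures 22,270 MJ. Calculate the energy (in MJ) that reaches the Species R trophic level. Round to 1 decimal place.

Species Q: 22270 × 0.1 = 2227 MJ
Species R: 2227 × 0.1 = 222.7 MJ

222.7 MJ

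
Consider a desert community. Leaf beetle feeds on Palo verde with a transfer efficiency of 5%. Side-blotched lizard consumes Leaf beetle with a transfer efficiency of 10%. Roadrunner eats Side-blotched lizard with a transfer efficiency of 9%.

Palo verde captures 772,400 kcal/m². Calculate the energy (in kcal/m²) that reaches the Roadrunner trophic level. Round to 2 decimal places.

347.58 kcal/m²

Leaf beetle: 772400 × 0.05 = 38620 kcal/m²
Side-blotched lizard: 38620 × 0.1 = 3862 kcal/m²
Roadrunner: 3862 × 0.09 = 347.58 kcal/m²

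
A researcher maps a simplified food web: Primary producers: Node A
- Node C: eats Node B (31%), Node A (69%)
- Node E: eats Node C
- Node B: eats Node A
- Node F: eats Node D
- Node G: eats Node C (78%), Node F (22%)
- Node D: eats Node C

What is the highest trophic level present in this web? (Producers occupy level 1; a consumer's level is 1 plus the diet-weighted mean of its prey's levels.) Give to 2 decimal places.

4.31

Node B: 1 + 1 = 2
Node C: 1 + (0.31×2 + 0.69×1) = 2.31
Node D: 1 + 2.31 = 3.31
Node E: 1 + 2.31 = 3.31
Node F: 1 + 3.31 = 4.31
Node G: 1 + (0.78×2.31 + 0.22×4.31) = 3.75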